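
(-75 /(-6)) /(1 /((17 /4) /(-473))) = -425 /3784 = -0.11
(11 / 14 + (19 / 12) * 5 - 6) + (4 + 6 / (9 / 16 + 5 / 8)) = 18761 / 1596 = 11.76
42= 42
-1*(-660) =660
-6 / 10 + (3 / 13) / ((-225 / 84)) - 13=-4448 / 325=-13.69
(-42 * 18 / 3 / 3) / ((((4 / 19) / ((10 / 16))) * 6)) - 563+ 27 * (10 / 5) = -8809 / 16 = -550.56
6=6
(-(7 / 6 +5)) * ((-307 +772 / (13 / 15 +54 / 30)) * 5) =6475 / 12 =539.58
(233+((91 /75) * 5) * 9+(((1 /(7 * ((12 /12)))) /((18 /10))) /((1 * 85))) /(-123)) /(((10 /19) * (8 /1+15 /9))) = 3599208931 /63670950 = 56.53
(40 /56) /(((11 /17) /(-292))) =-24820 /77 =-322.34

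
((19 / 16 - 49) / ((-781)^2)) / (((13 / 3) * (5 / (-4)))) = 459 / 31717972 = 0.00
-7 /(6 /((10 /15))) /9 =-7 /81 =-0.09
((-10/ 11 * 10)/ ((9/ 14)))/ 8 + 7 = 518/ 99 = 5.23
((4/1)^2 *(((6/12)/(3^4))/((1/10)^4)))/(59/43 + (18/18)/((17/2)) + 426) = 11696000/5062419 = 2.31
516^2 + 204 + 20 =266480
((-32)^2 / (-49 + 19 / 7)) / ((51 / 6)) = -3584 / 1377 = -2.60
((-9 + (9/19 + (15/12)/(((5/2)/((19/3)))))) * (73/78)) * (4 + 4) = -6862/171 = -40.13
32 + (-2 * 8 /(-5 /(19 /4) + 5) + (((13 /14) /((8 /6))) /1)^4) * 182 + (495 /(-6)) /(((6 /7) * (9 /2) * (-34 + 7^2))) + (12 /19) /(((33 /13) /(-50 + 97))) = -64675269043177 /99100108800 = -652.63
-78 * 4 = -312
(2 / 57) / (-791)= -2 / 45087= -0.00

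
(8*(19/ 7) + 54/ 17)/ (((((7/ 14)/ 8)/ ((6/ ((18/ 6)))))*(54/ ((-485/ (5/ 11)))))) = -50567264/ 3213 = -15738.33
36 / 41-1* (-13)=569 / 41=13.88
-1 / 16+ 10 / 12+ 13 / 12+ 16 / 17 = 2.80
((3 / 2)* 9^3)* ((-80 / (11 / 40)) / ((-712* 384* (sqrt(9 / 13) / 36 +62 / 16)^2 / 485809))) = 465911731134731700 / 12375714719731 -1541423181776400* sqrt(13) / 12375714719731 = 37198.18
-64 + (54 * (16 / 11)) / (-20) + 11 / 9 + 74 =3611 / 495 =7.29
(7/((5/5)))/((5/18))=126/5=25.20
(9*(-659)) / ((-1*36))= 659 / 4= 164.75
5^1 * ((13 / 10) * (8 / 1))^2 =2704 / 5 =540.80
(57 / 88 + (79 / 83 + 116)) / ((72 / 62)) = 26627357 / 262944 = 101.27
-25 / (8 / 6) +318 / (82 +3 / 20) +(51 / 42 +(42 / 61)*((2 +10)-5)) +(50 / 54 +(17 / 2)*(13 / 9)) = 6231079 / 1429596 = 4.36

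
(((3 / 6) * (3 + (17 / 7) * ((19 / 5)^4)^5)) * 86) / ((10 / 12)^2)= 989217741511879640284119433416 / 16689300537109375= 59272570429917.75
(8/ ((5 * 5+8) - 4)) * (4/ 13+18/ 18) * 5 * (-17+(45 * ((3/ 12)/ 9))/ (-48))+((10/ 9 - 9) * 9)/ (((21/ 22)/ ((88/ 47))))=-168661627/ 992264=-169.98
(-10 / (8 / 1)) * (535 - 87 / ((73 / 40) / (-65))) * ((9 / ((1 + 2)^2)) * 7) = -9283925 / 292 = -31794.26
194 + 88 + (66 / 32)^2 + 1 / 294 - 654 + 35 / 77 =-152039663 / 413952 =-367.29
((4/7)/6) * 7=2/3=0.67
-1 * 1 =-1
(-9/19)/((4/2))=-9/38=-0.24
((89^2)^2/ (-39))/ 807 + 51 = -61137118/ 31473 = -1942.53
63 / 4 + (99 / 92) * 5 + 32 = 1222 / 23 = 53.13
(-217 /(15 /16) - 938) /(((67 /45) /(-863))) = 45416238 /67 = 677854.30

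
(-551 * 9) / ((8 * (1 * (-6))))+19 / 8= 105.69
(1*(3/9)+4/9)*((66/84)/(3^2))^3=1331/2571912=0.00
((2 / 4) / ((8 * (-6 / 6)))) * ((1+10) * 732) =-2013 / 4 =-503.25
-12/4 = -3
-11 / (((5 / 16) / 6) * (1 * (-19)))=1056 / 95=11.12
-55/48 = -1.15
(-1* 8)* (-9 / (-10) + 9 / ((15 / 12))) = -324 / 5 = -64.80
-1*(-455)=455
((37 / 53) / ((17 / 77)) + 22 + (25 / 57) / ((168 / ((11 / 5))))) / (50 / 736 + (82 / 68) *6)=9988764346 / 2898555849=3.45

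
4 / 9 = 0.44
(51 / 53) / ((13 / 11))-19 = -12530 / 689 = -18.19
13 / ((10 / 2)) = 13 / 5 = 2.60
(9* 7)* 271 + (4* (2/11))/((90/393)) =2817569/165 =17076.18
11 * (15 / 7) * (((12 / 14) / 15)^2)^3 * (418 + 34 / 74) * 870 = 5689816704 / 19044431875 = 0.30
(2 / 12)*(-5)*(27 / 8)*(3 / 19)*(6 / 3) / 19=-135 / 2888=-0.05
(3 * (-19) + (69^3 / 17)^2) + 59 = 107918163659 / 289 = 373419251.42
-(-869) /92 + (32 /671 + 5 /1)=894703 /61732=14.49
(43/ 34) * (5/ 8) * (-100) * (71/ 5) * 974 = -37170275/ 34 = -1093243.38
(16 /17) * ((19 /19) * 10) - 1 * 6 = 58 /17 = 3.41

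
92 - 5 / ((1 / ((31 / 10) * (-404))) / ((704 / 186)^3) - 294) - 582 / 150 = 5707225312661117 / 64754017860975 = 88.14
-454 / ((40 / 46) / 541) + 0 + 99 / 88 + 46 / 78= -440628841 / 1560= -282454.39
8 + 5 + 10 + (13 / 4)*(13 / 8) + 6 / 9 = 2779 / 96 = 28.95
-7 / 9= -0.78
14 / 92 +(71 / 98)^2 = 149557 / 220892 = 0.68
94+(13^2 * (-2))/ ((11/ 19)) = -5388/ 11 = -489.82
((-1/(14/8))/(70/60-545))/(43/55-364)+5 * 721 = 548314079055/152098219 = 3605.00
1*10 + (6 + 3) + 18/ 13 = 265/ 13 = 20.38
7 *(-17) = -119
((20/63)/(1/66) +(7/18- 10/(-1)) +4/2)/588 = 4201/74088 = 0.06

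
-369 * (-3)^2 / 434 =-7.65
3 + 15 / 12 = 17 / 4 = 4.25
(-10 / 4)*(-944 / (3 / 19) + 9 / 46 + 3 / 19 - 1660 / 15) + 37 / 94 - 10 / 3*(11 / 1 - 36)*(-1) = 1243801563 / 82156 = 15139.51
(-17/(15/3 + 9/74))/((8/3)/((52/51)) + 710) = -8177/1755528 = -0.00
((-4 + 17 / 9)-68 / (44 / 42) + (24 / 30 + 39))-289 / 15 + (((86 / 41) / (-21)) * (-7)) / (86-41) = -2829407 / 60885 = -46.47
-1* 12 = -12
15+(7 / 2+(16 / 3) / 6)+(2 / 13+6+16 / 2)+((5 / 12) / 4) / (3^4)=1695449 / 50544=33.54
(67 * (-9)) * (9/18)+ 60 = -483/2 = -241.50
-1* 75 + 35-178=-218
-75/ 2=-37.50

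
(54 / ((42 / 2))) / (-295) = -18 / 2065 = -0.01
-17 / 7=-2.43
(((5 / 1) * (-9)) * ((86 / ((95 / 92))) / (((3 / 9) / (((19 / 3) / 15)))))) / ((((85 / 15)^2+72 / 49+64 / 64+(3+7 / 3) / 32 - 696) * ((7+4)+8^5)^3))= 20935152 / 102705390205528466375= 0.00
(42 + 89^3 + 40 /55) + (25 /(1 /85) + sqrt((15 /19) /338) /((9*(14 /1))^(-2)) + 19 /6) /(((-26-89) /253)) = 231108821 /330-87318*sqrt(570) /1235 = 698641.75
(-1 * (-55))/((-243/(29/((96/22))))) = -17545/11664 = -1.50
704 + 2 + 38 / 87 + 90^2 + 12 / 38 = 14557562 / 1653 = 8806.75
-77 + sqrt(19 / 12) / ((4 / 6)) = -77 + sqrt(57) / 4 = -75.11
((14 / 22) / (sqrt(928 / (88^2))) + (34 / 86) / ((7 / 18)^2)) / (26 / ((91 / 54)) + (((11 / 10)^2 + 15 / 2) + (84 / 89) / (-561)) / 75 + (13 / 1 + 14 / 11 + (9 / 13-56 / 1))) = -8937790290000 / 87151610427077-79511932500 * sqrt(58) / 8396666785333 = -0.17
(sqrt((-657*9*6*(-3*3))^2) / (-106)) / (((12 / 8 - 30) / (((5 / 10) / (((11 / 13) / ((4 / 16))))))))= 691821 / 44308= 15.61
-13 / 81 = -0.16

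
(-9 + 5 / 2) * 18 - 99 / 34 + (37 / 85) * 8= -19793 / 170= -116.43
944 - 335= 609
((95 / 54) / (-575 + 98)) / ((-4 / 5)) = 475 / 103032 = 0.00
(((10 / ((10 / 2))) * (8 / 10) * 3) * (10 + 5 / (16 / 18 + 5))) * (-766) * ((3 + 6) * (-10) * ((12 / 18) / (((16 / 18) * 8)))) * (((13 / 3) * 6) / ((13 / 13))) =463793850 / 53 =8750827.36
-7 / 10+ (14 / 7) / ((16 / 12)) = 4 / 5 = 0.80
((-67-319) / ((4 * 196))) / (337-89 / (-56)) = -193 / 132727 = -0.00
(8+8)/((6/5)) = 40/3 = 13.33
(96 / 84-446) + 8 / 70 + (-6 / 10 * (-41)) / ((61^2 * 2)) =-115841311 / 260470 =-444.74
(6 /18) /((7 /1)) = 1 /21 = 0.05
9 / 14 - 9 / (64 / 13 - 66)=2196 / 2779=0.79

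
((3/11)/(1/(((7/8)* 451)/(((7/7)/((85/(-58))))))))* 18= -2839.07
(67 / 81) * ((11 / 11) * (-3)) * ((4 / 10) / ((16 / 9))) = -67 / 120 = -0.56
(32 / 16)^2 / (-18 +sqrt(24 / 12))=-36 / 161 - 2 *sqrt(2) / 161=-0.24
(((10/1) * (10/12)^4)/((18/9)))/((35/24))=625/378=1.65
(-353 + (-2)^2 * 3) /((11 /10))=-310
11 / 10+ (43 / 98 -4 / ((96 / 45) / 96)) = -43723 / 245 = -178.46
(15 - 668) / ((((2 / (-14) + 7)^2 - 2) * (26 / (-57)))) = 1823829 / 57356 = 31.80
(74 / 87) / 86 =37 / 3741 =0.01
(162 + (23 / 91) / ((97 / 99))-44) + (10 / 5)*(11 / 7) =1071605 / 8827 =121.40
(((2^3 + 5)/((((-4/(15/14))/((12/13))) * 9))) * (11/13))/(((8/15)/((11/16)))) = -9075/23296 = -0.39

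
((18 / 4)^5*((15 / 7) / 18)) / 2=98415 / 896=109.84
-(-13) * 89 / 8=1157 / 8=144.62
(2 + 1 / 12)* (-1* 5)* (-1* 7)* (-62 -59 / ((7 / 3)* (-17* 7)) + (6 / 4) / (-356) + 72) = 744.35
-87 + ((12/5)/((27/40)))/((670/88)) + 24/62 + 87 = 0.85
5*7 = 35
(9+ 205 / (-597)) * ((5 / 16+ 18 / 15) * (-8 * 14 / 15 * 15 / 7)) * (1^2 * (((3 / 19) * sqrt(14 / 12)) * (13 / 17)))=-27.32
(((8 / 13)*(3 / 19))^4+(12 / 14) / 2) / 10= 2233723335 / 52109373134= 0.04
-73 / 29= -2.52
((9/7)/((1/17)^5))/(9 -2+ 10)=751689/7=107384.14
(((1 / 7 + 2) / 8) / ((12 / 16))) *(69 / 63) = 115 / 294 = 0.39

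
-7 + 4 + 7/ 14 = -5/ 2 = -2.50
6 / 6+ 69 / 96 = 1.72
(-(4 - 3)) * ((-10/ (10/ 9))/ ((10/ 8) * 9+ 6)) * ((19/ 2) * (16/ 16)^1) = 114/ 23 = 4.96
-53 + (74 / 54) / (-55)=-78742 / 1485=-53.02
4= 4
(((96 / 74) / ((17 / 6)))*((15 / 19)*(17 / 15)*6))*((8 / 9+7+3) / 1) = 18816 / 703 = 26.77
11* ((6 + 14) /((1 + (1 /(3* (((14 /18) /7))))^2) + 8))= 110 /9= 12.22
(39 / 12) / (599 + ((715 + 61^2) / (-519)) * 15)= 0.01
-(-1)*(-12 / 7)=-12 / 7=-1.71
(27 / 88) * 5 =135 / 88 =1.53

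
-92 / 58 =-46 / 29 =-1.59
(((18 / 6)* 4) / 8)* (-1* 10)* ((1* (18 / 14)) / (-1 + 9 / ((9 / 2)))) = -135 / 7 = -19.29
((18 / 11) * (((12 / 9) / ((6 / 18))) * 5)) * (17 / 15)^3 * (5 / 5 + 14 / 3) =668168 / 2475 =269.97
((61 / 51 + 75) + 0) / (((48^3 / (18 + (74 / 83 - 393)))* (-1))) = 60332093 / 234067968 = 0.26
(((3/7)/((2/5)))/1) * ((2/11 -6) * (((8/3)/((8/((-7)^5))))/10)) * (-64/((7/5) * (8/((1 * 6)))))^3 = -1548288000/11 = -140753454.55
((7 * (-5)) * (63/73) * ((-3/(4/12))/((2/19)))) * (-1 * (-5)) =1885275/146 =12912.84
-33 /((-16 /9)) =297 /16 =18.56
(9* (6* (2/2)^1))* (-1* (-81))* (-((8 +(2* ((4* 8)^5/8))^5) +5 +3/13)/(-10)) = 1180977535880029474454004329088452771172/65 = 18168885167385068837753910000000000000.00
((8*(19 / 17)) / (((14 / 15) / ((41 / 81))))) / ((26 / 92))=716680 / 41769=17.16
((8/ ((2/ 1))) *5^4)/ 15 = 500/ 3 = 166.67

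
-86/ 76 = -43/ 38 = -1.13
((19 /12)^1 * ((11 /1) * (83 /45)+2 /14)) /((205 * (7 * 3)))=30571 /4068225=0.01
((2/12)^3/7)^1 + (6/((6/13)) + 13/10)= 108113/7560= 14.30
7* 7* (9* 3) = 1323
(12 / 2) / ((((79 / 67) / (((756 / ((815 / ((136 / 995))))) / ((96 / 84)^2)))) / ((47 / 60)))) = 495769113 / 1281261500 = 0.39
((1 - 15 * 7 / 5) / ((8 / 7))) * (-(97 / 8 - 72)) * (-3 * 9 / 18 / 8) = 50295 / 256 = 196.46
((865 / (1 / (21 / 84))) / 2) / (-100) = -1.08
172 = 172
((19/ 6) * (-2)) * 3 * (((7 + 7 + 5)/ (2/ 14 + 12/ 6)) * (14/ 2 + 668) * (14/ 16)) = -796005/ 8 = -99500.62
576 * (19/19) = 576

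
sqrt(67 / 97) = sqrt(6499) / 97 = 0.83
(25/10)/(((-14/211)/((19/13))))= -20045/364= -55.07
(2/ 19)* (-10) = -20/ 19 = -1.05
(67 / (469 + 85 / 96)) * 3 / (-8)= -2412 / 45109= -0.05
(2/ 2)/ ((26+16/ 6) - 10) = 3/ 56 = 0.05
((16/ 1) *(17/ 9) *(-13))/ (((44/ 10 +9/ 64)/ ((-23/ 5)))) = 5204992/ 13077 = 398.03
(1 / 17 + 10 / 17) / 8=11 / 136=0.08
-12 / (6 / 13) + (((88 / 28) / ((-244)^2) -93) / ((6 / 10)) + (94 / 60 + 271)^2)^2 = 12081958279800201395346601 / 2198165717160000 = 5496381908.55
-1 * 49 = -49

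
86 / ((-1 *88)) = -43 / 44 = -0.98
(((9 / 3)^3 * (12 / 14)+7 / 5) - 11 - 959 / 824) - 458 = -12851709 / 28840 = -445.62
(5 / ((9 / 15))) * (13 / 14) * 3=325 / 14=23.21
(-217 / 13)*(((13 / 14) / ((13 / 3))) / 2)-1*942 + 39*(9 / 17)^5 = -942.17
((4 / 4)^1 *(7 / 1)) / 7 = 1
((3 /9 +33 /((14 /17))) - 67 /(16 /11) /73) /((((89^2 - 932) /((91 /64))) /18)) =0.15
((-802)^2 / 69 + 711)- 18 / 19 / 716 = 4708772305 / 469338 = 10032.80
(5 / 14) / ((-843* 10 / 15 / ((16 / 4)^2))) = -20 / 1967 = -0.01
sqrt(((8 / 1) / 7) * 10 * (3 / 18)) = 2 * sqrt(210) / 21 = 1.38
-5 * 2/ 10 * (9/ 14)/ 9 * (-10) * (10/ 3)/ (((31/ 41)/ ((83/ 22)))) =85075/ 7161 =11.88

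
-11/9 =-1.22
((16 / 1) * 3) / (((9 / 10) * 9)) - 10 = -110 / 27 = -4.07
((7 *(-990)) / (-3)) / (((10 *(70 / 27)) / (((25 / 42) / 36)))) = 165 / 112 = 1.47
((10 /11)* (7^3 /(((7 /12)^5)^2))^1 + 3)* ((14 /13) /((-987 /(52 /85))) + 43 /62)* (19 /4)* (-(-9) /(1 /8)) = 18171663529428864117 /1121908511185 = 16197099.27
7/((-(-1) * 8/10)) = 35/4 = 8.75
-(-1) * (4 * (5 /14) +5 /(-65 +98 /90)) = 27185 /20132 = 1.35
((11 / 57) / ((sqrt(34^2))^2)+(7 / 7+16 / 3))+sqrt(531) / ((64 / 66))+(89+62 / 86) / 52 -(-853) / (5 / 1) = 99* sqrt(59) / 32+10967759273 / 61389380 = 202.42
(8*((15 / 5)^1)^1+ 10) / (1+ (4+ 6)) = 34 / 11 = 3.09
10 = 10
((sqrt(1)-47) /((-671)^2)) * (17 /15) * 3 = -782 /2251205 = -0.00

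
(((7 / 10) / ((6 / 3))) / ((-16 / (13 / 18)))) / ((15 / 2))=-0.00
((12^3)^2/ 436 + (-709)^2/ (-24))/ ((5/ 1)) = -2819.29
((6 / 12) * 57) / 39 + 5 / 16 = 217 / 208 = 1.04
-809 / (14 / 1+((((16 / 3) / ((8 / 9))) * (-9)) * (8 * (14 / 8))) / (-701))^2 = -397543409 / 111724900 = -3.56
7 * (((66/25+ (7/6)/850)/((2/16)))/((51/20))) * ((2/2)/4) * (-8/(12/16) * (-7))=42245056/39015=1082.79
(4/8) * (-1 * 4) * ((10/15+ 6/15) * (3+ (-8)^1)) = 32/3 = 10.67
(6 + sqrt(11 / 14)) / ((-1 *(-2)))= sqrt(154) / 28 + 3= 3.44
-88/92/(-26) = 11/299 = 0.04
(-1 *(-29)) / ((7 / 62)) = 1798 / 7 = 256.86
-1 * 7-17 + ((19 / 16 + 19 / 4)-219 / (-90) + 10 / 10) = -3511 / 240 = -14.63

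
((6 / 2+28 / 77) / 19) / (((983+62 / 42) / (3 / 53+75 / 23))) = 1571094 / 2633567827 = 0.00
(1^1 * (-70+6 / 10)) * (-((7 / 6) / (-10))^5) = -5832029 / 3888000000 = -0.00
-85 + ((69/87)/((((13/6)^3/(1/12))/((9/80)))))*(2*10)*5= -10821895/127426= -84.93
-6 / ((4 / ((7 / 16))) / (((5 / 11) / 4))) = -0.07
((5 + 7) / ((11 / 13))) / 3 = 52 / 11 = 4.73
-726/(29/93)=-67518/29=-2328.21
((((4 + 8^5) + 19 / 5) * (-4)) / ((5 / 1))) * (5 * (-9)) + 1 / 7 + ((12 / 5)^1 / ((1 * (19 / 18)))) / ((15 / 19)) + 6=206489119 / 175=1179937.82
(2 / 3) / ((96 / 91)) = 91 / 144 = 0.63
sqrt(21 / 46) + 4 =sqrt(966) / 46 + 4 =4.68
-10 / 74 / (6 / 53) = -265 / 222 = -1.19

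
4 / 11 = 0.36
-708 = -708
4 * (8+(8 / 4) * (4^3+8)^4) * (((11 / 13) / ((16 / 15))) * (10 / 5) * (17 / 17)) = 341091300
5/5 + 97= 98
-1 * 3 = -3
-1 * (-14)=14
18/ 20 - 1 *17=-161/ 10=-16.10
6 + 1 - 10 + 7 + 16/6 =20/3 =6.67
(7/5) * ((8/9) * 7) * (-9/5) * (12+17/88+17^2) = -259749/55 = -4722.71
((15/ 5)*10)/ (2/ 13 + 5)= 5.82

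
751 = 751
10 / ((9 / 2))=20 / 9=2.22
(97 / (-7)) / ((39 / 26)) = -194 / 21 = -9.24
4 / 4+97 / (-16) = -5.06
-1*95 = -95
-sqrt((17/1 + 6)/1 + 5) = -5.29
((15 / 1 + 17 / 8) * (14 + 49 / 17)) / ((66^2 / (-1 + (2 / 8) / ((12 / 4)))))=-39319 / 646272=-0.06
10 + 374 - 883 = -499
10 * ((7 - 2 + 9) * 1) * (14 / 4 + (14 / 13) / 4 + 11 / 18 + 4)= 137270 / 117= 1173.25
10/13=0.77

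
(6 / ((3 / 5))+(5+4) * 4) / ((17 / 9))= 414 / 17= 24.35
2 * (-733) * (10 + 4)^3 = -4022704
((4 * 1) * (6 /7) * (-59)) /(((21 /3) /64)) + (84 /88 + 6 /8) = -3983781 /2156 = -1847.76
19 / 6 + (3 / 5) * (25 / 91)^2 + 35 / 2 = 514547 / 24843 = 20.71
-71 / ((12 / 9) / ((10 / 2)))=-1065 / 4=-266.25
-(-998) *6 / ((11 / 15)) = 89820 / 11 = 8165.45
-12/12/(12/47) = -47/12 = -3.92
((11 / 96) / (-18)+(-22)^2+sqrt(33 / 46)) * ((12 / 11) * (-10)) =-380155 / 72 -60 * sqrt(1518) / 253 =-5289.17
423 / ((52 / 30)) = 6345 / 26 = 244.04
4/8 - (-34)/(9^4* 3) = 19751/39366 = 0.50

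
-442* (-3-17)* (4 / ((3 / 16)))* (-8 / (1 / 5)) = -22630400 / 3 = -7543466.67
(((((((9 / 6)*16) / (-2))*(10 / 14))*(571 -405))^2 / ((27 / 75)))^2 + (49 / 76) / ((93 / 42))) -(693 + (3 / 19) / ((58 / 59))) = 1297016929573184397897 / 41011481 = 31625703289602.84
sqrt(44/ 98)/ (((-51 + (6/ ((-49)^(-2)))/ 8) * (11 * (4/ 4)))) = 4 * sqrt(22)/ 538923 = 0.00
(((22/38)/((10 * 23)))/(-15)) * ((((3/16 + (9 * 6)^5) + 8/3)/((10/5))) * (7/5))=-1697073939253/31464000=-53937.01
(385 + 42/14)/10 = 194/5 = 38.80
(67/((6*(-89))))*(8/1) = -268/267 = -1.00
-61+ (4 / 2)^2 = -57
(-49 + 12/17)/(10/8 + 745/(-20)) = 821/612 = 1.34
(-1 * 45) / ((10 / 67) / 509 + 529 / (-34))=52177590 / 18040147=2.89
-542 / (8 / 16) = -1084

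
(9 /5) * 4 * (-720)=-5184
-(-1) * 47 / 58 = 47 / 58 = 0.81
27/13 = 2.08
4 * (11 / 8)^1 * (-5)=-27.50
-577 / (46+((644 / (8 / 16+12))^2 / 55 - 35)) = -19834375 / 2037069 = -9.74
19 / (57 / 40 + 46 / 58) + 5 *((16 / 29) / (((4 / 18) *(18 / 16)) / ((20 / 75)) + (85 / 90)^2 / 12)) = 1657380680 / 146771639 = 11.29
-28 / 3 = -9.33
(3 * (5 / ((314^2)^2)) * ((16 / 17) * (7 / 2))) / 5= 0.00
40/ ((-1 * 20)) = -2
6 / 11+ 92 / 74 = 728 / 407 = 1.79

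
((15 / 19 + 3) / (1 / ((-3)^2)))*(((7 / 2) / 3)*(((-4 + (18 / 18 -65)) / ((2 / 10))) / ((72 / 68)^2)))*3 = -687820 / 19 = -36201.05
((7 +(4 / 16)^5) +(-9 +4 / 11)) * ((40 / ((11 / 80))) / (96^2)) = -460525 / 8921088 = -0.05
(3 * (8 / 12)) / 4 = 1 / 2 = 0.50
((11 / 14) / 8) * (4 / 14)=0.03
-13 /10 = -1.30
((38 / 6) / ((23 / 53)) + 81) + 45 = 9701 / 69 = 140.59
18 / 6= 3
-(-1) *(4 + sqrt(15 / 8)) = sqrt(30) / 4 + 4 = 5.37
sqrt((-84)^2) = 84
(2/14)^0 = 1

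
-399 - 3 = -402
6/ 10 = 3/ 5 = 0.60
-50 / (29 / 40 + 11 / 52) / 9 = -5.93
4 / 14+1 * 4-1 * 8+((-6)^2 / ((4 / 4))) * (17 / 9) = 450 / 7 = 64.29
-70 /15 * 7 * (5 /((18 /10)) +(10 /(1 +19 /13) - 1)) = -41209 /216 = -190.78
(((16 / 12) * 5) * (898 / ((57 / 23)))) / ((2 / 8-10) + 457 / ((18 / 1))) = 1652320 / 10697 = 154.47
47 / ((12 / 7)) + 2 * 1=353 / 12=29.42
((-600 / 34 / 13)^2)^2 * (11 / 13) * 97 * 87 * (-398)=-299262130200000000 / 31010762653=-9650266.70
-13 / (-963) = 13 / 963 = 0.01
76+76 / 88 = 1691 / 22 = 76.86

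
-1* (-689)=689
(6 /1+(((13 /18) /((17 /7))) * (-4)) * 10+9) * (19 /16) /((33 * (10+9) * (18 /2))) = 475 /727056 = 0.00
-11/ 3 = -3.67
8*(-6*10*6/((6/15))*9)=-64800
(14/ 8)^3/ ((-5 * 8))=-343/ 2560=-0.13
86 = 86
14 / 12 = 7 / 6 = 1.17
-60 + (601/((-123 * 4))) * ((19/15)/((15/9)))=-749419/12300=-60.93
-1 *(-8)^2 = -64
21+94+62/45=5237/45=116.38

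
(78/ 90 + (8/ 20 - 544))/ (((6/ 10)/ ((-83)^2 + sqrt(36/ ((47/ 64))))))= -56083349/ 9 - 130256*sqrt(47)/ 141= -6237816.49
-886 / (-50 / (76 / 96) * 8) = 8417 / 4800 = 1.75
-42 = -42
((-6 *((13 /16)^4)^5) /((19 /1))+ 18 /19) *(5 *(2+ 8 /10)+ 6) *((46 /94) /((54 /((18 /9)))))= 414893836932935773338168605 /1214517101530346834639192064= 0.34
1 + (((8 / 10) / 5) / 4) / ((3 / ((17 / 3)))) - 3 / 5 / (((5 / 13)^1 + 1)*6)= 301 / 300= 1.00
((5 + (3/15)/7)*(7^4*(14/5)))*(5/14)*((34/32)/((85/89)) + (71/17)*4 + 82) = 512196069/425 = 1205167.22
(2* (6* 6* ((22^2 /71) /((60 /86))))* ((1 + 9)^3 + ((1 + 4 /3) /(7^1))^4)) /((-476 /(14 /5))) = -4138.31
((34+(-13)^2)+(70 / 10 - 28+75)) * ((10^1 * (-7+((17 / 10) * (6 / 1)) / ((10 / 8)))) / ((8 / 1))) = 7453 / 20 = 372.65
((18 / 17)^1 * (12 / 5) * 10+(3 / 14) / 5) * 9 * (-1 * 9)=-2453571 / 1190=-2061.82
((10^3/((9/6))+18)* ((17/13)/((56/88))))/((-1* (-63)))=29546/1323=22.33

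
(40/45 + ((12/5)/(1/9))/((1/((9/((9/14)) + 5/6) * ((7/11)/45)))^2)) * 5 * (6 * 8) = 12018064/27225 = 441.43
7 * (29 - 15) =98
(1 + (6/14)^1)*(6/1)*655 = 39300/7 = 5614.29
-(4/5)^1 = -4/5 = -0.80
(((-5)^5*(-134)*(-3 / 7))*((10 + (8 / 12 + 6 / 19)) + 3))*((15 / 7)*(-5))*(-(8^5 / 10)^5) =-9456361793203356928730726400 / 931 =-10157209230078793693588320.00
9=9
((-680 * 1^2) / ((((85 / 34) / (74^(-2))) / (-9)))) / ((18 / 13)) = 442 / 1369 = 0.32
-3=-3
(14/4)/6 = 7/12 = 0.58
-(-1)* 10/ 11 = 10/ 11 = 0.91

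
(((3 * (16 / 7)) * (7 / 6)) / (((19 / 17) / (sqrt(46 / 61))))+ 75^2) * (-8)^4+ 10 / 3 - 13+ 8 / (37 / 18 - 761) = 557056 * sqrt(2806) / 1159+ 944247923399 / 40983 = 23065450.37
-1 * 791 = -791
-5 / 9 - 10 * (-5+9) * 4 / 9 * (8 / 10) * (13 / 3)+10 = -1409 / 27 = -52.19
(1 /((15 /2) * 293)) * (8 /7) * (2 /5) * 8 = 0.00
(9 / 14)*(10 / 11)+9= 738 / 77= 9.58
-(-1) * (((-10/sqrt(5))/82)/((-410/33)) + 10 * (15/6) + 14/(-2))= 33 * sqrt(5)/16810 + 18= 18.00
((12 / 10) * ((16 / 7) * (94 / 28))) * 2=18.42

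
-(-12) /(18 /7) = 14 /3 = 4.67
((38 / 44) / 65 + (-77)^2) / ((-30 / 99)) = -25435467 / 1300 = -19565.74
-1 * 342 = -342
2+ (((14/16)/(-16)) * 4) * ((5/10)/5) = 633/320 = 1.98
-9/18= -1/2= -0.50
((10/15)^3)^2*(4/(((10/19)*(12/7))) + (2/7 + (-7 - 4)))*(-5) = 42208/15309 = 2.76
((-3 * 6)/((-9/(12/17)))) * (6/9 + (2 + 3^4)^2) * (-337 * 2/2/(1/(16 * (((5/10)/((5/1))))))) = -445788992/85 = -5244576.38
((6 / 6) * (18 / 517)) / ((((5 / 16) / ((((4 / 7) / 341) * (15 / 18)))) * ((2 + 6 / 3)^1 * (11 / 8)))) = 384 / 13574869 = 0.00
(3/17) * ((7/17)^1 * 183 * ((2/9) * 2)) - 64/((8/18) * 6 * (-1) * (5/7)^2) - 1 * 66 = -94286/7225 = -13.05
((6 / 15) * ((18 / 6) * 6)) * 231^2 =1920996 / 5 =384199.20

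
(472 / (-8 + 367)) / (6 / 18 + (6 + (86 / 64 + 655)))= 45312 / 22838503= 0.00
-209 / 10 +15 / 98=-5083 / 245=-20.75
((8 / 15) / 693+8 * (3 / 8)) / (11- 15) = -31193 / 41580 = -0.75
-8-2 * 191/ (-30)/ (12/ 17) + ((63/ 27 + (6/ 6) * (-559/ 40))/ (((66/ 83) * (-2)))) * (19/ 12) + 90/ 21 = 25.91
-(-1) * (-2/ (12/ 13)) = -13/ 6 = -2.17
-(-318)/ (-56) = -159/ 28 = -5.68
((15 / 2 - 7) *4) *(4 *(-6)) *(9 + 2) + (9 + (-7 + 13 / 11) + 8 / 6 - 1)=-17308 / 33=-524.48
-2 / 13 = -0.15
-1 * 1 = -1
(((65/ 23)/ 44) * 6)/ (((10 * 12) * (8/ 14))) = 91/ 16192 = 0.01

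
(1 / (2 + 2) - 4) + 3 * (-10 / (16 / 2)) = -15 / 2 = -7.50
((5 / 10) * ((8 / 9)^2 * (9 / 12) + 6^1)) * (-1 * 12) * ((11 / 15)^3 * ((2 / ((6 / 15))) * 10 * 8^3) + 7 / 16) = -1940916361 / 4860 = -399365.51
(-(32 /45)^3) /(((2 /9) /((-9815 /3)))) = 32161792 /6075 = 5294.12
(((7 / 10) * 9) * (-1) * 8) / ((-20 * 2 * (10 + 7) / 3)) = 189 / 850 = 0.22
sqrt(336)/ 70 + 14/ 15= 2 * sqrt(21)/ 35 + 14/ 15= 1.20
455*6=2730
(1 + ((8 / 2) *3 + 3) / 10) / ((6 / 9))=15 / 4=3.75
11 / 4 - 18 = -61 / 4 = -15.25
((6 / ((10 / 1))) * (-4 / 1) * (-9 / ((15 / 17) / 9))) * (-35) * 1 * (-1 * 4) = 154224 / 5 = 30844.80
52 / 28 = 13 / 7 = 1.86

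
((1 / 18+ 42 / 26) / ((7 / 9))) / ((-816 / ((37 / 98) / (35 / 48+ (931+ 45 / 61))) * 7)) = -51911 / 340878796076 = -0.00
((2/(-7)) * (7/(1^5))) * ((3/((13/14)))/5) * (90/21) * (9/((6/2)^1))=-216/13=-16.62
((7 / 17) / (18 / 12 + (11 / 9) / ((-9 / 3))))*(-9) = -3402 / 1003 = -3.39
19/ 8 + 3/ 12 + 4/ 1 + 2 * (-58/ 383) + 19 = 77587/ 3064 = 25.32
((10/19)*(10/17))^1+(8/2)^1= 1392/323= 4.31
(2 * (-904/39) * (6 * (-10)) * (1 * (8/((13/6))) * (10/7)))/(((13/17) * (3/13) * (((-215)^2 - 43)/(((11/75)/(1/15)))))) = 108190720/27316653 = 3.96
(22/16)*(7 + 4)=121/8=15.12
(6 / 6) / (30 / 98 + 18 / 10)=0.47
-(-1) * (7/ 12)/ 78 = 7/ 936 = 0.01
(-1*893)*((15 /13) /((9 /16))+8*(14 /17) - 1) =-4523045 /663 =-6822.09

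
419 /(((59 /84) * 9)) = 66.28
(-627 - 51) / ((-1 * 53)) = 678 / 53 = 12.79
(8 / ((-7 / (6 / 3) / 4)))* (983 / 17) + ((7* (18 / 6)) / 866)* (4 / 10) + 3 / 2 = -271631057 / 515270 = -527.16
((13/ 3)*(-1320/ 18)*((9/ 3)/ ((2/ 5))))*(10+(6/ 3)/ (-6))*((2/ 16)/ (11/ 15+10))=-268.31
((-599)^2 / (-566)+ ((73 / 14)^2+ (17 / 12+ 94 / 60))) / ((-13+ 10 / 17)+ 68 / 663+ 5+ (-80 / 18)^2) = -374678127603 / 7722462965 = -48.52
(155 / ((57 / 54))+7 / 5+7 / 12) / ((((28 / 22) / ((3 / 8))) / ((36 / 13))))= 16796439 / 138320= 121.43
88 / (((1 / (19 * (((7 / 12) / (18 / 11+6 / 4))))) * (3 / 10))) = 643720 / 621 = 1036.59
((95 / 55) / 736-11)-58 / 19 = -2161271 / 153824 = -14.05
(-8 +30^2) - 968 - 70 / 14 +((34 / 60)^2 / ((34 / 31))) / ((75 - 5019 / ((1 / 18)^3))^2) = -124917913150092735673 / 1542196458643120200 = -81.00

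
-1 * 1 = -1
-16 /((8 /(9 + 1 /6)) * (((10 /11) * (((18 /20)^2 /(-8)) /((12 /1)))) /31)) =6001600 /81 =74093.83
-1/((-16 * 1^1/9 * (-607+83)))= -9/8384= -0.00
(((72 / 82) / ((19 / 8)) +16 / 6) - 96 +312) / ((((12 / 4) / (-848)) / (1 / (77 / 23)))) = -9983863552 / 539847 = -18493.88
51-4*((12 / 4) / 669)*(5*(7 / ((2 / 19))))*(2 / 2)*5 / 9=95707 / 2007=47.69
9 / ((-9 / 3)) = -3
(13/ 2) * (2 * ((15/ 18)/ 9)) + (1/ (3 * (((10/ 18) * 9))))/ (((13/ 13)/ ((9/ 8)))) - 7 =-6179/ 1080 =-5.72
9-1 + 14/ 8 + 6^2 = 183/ 4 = 45.75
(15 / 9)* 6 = 10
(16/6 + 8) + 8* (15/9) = 24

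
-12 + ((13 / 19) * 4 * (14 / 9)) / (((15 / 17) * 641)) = -11.99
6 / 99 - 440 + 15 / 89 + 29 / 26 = -438.66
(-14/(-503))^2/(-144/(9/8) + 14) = -98/14421513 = -0.00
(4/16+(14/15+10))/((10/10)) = 671/60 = 11.18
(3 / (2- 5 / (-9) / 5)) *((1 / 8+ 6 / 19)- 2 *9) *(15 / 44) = -1080945 / 127072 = -8.51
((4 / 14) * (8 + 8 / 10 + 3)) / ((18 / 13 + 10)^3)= 129623 / 56731360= 0.00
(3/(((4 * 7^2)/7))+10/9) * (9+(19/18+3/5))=12.98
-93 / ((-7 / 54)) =5022 / 7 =717.43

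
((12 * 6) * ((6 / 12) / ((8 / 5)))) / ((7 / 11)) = 495 / 14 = 35.36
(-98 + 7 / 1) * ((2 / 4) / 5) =-91 / 10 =-9.10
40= 40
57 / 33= 1.73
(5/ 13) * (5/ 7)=0.27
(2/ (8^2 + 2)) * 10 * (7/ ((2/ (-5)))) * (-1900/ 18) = 166250/ 297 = 559.76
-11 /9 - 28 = -263 /9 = -29.22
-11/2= -5.50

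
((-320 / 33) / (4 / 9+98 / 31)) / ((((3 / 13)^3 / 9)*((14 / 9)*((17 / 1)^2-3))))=-1886040 / 426041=-4.43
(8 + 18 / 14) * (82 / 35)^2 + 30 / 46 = 2036201 / 39445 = 51.62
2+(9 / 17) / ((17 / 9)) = 659 / 289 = 2.28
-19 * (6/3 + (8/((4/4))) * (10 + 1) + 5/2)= -3515/2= -1757.50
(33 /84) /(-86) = -11 /2408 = -0.00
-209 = -209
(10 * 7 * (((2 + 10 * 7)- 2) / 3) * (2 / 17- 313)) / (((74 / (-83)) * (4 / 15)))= 2704046625 / 1258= 2149480.62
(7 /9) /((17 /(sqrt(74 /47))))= 0.06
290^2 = 84100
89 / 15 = 5.93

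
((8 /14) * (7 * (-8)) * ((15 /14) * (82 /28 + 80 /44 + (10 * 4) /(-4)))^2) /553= -294516450 /160658113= -1.83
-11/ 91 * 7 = -11/ 13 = -0.85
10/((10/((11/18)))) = 0.61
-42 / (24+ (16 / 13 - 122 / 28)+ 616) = -2548 / 38637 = -0.07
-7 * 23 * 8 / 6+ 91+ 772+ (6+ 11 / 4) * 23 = 849.58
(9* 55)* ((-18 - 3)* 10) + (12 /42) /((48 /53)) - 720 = -17584507 /168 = -104669.68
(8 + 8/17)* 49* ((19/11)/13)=134064/2431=55.15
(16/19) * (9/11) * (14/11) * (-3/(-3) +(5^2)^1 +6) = 28.06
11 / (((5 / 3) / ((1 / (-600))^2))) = 11 / 600000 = 0.00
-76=-76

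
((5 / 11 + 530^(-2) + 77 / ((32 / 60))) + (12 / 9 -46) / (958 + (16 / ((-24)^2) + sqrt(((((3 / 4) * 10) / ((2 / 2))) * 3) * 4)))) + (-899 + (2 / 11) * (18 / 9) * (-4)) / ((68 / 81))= -115932298230989650931 / 124951639100624600 + 173664 * sqrt(10) / 1189374481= -927.82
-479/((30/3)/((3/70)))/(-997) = 1437/697900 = 0.00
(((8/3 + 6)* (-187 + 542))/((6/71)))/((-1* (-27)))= 327665/243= 1348.42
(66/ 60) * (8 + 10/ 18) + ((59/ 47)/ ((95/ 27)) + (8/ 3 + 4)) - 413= -6374393/ 16074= -396.57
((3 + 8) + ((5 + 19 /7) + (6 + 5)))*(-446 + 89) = -10608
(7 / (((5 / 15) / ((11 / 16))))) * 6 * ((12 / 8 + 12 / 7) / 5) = 891 / 16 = 55.69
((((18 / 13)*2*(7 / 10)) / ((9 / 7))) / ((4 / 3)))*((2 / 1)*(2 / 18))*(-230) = -2254 / 39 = -57.79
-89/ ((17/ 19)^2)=-32129/ 289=-111.17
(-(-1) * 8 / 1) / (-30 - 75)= -8 / 105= -0.08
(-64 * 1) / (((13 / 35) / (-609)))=1364160 / 13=104935.38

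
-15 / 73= -0.21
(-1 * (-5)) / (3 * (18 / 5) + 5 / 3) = 0.40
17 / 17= 1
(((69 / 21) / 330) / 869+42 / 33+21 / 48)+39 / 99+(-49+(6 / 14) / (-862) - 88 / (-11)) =-38.90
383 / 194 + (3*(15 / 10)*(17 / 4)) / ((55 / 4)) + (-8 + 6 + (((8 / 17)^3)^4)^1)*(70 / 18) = -123429089624287622753 / 27974606720586974415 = -4.41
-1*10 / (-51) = 0.20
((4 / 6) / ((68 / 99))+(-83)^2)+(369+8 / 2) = 246941 / 34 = 7262.97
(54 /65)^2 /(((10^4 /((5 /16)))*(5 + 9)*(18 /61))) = 4941 /946400000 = 0.00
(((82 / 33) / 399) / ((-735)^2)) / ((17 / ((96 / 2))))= 1312 / 40307807925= 0.00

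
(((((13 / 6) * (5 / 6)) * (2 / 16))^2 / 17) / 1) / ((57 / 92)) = 97175 / 20093184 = 0.00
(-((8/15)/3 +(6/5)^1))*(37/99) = -2294/4455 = -0.51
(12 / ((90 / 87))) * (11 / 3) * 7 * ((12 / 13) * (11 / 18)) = 98252 / 585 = 167.95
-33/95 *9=-297/95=-3.13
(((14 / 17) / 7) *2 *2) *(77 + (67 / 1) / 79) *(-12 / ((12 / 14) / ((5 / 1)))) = -3444000 / 1343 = -2564.41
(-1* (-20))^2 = 400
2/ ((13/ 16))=32/ 13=2.46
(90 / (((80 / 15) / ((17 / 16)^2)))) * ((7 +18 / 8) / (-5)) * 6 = -866133 / 4096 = -211.46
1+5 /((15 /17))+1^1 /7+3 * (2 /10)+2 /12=1591 /210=7.58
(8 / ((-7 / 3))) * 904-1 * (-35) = -21451 / 7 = -3064.43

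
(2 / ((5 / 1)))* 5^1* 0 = 0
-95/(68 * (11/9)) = -855/748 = -1.14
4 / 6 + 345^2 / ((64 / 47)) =16782653 / 192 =87409.65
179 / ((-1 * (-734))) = 179 / 734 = 0.24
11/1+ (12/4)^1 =14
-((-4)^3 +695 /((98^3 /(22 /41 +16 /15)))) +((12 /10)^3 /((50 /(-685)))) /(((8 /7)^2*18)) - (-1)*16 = 22861552580047 /289416540000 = 78.99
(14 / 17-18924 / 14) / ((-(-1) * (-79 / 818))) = 131498408 / 9401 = 13987.70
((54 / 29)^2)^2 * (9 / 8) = 9565938 / 707281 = 13.52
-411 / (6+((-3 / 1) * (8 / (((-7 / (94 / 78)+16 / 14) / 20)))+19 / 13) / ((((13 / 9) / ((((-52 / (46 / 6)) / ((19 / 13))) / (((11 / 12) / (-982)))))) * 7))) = -1415243291 / 176678139686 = -0.01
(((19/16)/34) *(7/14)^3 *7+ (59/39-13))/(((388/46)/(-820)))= 9168359935/8231808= 1113.77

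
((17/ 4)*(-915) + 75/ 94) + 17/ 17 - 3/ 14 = -5115511/ 1316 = -3887.17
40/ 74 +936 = 34652/ 37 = 936.54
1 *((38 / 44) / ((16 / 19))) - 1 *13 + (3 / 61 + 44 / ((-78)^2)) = -11.92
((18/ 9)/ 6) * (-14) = -14/ 3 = -4.67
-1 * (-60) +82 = 142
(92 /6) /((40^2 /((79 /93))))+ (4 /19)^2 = 4227137 /80575200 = 0.05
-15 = -15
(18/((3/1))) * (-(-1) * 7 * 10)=420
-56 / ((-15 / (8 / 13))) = 448 / 195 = 2.30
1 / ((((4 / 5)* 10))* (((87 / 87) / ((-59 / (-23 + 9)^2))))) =-59 / 1568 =-0.04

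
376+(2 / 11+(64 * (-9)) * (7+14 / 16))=-4159.82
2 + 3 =5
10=10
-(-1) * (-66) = -66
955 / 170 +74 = 2707 / 34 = 79.62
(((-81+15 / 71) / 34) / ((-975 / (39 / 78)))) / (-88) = -239 / 17260100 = -0.00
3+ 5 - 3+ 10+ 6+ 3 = 24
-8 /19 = -0.42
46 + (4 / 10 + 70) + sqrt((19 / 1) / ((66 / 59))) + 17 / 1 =sqrt(73986) / 66 + 667 / 5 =137.52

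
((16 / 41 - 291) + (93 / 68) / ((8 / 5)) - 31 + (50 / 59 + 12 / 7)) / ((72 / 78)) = -38103695695 / 110538624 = -344.71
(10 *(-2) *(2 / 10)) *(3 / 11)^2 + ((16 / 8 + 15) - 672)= -79291 / 121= -655.30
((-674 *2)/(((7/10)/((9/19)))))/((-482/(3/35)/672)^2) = -13.03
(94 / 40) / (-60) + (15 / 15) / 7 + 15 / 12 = 11371 / 8400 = 1.35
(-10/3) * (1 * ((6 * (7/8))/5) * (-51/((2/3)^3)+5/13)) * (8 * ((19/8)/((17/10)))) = 11877565/1768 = 6718.08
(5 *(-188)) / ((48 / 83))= -19505 / 12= -1625.42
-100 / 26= -50 / 13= -3.85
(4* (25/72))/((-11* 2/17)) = -425/396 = -1.07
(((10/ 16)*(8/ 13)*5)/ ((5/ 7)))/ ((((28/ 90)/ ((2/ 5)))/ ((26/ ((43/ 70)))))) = 6300/ 43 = 146.51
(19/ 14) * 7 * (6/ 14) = 57/ 14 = 4.07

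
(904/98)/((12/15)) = 565/49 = 11.53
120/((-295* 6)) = -0.07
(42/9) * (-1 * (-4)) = 18.67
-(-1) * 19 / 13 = 19 / 13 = 1.46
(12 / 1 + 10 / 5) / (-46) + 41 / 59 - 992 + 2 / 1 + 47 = -1279121 / 1357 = -942.61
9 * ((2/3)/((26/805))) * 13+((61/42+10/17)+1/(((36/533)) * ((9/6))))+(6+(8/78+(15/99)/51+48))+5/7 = 162893365/65637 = 2481.73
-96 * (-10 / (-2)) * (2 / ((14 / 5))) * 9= -21600 / 7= -3085.71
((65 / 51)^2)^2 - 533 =-3588001508 / 6765201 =-530.36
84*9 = 756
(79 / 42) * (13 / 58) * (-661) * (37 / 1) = -25117339 / 2436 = -10310.89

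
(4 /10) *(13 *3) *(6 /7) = 468 /35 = 13.37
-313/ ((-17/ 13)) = 4069/ 17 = 239.35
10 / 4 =2.50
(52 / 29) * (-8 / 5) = -416 / 145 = -2.87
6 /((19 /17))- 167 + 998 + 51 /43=684282 /817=837.55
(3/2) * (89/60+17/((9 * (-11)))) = 2597/1320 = 1.97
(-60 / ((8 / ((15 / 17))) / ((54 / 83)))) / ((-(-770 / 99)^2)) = 19683 / 276556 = 0.07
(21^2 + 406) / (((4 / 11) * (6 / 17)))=158389 / 24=6599.54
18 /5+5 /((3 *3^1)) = 4.16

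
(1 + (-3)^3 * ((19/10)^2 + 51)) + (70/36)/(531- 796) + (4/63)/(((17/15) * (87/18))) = -242551174919/164612700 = -1473.47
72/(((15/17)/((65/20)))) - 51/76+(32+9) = 116101/380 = 305.53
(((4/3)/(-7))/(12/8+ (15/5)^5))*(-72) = 64/1141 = 0.06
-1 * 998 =-998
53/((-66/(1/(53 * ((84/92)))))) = -0.02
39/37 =1.05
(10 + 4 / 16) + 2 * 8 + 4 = 121 / 4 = 30.25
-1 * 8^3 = -512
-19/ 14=-1.36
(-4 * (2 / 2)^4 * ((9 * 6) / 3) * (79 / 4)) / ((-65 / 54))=76788 / 65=1181.35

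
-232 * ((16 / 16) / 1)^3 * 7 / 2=-812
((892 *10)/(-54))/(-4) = 1115/27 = 41.30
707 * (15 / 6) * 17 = 60095 / 2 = 30047.50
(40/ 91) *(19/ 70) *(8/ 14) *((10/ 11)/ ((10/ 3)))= 912/ 49049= 0.02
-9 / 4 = -2.25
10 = 10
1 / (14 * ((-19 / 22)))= -11 / 133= -0.08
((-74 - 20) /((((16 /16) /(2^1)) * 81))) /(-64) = 47 /1296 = 0.04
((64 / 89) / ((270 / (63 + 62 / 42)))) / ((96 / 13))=0.02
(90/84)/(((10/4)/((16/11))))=48/77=0.62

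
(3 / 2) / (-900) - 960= -576001 / 600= -960.00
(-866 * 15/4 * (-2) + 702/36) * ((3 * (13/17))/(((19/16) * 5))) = 4065048/1615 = 2517.06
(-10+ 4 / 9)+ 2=-68 / 9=-7.56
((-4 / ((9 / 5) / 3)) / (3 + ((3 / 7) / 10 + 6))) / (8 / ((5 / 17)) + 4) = -1750 / 74061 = -0.02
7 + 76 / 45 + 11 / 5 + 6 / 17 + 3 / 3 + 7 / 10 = 19801 / 1530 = 12.94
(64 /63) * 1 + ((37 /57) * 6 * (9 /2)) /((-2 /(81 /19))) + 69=32.66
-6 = -6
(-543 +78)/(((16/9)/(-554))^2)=-2889997785/64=-45156215.39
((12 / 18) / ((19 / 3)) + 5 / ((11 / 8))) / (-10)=-391 / 1045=-0.37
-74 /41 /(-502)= 37 /10291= 0.00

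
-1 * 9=-9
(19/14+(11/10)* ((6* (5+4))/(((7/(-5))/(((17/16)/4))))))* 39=-173199/448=-386.60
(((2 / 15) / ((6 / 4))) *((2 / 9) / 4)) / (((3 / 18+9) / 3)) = 4 / 2475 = 0.00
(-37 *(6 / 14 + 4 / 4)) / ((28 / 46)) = -4255 / 49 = -86.84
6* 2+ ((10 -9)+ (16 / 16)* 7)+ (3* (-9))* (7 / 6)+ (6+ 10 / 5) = -7 / 2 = -3.50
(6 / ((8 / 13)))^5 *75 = 6766814925 / 1024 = 6608217.70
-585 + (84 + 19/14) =-499.64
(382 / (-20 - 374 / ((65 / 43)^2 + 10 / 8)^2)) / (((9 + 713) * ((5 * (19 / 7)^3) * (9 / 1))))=-0.00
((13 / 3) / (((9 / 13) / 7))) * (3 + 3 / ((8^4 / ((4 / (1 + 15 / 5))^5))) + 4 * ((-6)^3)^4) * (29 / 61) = 407846210911647235 / 2248704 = 181369451431.42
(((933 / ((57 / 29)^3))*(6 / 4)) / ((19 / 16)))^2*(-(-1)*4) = 14728168046192896 / 152852067369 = 96355.70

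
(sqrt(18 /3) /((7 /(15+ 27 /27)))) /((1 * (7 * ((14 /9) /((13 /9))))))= 104 * sqrt(6) /343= 0.74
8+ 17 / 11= 105 / 11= 9.55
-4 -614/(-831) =-2710/831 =-3.26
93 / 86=1.08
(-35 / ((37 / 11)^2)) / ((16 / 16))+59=76536 / 1369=55.91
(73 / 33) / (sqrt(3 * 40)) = 73 * sqrt(30) / 1980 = 0.20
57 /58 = 0.98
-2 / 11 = -0.18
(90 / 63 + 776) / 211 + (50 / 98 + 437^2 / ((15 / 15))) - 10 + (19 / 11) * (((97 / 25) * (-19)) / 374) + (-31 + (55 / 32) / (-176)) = 51975797853094897 / 272221734400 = 190931.84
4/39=0.10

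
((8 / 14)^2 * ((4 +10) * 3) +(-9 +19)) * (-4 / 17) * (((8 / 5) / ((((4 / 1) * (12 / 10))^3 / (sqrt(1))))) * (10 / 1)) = -10375 / 12852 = -0.81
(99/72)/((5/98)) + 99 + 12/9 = 7637/60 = 127.28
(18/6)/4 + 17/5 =83/20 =4.15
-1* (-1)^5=1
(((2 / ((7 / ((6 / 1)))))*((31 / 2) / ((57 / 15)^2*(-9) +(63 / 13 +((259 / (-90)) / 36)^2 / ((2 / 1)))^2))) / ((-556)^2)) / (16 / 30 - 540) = 3247513506993600000 / 2169555139092780615627123071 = 0.00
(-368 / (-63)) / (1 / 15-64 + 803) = 40 / 5061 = 0.01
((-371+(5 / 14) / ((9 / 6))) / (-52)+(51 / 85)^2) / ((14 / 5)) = 102239 / 38220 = 2.68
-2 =-2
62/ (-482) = -31/ 241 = -0.13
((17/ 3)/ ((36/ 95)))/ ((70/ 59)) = 19057/ 1512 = 12.60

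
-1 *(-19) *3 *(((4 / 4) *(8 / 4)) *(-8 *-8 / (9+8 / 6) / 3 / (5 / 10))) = 14592 / 31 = 470.71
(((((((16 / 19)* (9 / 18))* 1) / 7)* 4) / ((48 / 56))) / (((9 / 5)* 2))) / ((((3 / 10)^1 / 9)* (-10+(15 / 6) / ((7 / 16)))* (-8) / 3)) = 35 / 171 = 0.20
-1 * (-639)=639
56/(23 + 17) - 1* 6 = -4.60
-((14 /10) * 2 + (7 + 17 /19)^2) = -117554 /1805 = -65.13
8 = 8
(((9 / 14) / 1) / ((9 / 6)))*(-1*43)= -129 / 7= -18.43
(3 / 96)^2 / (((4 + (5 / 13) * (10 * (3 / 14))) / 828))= 18837 / 112384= 0.17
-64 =-64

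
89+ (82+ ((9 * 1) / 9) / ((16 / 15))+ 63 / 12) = 177.19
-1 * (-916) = 916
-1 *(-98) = 98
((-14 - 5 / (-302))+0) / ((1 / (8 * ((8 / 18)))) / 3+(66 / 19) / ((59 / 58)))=-75743728 / 19004709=-3.99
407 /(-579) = -407 /579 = -0.70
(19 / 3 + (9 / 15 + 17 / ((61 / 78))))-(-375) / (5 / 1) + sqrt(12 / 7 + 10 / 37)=105.08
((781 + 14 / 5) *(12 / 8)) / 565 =11757 / 5650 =2.08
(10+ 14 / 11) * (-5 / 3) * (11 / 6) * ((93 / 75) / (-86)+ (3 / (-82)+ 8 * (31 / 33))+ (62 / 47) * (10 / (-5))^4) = -121091626624 / 123048585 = -984.10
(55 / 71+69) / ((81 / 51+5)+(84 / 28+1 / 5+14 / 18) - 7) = 1894905 / 96844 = 19.57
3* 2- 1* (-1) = 7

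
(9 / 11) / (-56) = -9 / 616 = -0.01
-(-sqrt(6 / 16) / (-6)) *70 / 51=-35 *sqrt(6) / 612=-0.14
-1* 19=-19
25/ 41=0.61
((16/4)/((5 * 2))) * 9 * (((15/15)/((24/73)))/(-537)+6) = 15451/716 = 21.58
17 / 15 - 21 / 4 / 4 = -43 / 240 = -0.18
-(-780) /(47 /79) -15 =60915 /47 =1296.06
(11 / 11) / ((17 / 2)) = 2 / 17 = 0.12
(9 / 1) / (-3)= -3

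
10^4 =10000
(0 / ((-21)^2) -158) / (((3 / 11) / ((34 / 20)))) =-14773 / 15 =-984.87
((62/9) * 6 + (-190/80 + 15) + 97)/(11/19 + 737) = 68837/336336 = 0.20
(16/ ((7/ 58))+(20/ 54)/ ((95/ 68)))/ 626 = 238508/ 1123983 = 0.21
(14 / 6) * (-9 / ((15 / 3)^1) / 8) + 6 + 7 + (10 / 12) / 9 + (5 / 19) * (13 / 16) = 524549 / 41040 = 12.78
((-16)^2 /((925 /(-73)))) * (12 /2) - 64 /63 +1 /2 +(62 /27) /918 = -19536822931 /160489350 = -121.73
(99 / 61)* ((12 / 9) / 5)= 132 / 305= 0.43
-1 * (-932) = 932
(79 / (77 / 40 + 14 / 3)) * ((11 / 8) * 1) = 13035 / 791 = 16.48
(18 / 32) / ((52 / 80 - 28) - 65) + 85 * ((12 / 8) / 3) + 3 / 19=5987119 / 140372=42.65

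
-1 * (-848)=848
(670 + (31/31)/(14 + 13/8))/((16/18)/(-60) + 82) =1130733/138350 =8.17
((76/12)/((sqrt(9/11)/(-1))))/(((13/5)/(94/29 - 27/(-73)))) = -726275 * sqrt(11)/247689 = -9.73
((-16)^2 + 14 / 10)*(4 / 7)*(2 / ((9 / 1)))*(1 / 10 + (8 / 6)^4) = 1510652 / 14175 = 106.57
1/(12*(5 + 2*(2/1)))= 0.01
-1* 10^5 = -100000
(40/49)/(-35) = -8/343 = -0.02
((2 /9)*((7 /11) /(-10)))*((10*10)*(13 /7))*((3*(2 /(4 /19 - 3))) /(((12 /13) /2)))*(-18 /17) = -128440 /9911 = -12.96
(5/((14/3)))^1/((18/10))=25/42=0.60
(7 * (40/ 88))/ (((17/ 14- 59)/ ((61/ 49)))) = -610/ 8899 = -0.07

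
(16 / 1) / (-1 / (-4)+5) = 64 / 21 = 3.05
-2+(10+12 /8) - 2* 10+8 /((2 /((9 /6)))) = -9 /2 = -4.50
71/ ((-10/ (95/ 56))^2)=25631/ 12544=2.04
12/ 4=3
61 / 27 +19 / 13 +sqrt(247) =1306 / 351 +sqrt(247) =19.44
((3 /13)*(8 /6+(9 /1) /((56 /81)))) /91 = 2411 /66248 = 0.04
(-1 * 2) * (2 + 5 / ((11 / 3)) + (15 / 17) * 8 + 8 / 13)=-53666 / 2431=-22.08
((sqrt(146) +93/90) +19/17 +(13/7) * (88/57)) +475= sqrt(146) +32559631/67830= 492.10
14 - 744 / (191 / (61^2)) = -2765750 / 191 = -14480.37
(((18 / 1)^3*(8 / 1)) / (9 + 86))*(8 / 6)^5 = 2069.56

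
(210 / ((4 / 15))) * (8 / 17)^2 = 50400 / 289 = 174.39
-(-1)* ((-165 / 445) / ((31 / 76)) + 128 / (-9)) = -375724 / 24831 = -15.13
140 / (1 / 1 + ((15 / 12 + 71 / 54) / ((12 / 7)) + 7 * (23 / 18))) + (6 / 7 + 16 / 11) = 16610086 / 1141679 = 14.55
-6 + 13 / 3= -5 / 3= -1.67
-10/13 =-0.77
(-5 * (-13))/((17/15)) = 975/17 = 57.35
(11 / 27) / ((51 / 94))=1034 / 1377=0.75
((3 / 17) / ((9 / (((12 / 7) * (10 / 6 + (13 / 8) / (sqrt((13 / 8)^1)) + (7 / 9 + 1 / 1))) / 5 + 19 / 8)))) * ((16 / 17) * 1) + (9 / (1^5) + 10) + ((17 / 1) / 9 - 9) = 16 * sqrt(26) / 10115 + 1088279 / 91035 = 11.96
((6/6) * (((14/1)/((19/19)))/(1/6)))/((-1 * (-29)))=84/29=2.90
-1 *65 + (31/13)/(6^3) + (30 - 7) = -41.99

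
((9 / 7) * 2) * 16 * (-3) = -864 / 7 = -123.43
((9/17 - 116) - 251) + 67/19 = -117231/323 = -362.94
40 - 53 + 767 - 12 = 742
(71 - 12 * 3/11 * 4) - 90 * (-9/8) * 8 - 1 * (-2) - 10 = 9459/11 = 859.91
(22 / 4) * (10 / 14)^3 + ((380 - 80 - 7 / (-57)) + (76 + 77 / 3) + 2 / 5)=26341313 / 65170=404.19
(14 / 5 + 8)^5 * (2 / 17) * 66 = 1140890.04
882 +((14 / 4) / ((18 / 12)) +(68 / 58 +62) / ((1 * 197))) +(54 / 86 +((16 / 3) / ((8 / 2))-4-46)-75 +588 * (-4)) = -1172076985 / 736977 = -1590.38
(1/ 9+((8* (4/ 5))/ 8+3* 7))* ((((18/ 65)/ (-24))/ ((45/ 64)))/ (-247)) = 15776/ 10837125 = 0.00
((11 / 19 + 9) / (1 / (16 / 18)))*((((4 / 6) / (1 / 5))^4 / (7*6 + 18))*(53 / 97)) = 38584000 / 4030641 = 9.57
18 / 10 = 1.80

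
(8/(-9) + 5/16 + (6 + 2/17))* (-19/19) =-13565/2448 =-5.54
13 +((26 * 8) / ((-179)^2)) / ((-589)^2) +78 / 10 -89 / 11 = 7769871348379 / 611363266855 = 12.71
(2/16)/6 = 1/48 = 0.02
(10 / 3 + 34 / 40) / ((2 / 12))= 251 / 10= 25.10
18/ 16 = 9/ 8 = 1.12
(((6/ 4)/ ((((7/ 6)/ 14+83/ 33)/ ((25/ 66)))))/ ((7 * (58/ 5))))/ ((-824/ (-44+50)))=-1125/ 57374296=-0.00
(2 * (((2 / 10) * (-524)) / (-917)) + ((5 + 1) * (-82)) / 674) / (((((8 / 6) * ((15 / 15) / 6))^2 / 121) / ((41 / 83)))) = -606.88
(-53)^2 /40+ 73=5729 /40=143.22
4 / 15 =0.27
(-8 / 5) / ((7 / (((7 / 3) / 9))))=-8 / 135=-0.06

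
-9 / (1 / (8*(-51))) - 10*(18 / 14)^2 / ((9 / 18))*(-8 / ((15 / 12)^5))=115109208 / 30625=3758.67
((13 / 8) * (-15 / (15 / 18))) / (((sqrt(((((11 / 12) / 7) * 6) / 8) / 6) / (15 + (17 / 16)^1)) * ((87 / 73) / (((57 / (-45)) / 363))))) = 4633967 * sqrt(462) / 9263760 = 10.75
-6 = -6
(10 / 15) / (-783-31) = -1 / 1221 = -0.00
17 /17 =1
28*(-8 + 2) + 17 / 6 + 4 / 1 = -967 / 6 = -161.17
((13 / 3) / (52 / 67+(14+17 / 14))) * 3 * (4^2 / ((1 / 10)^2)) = 19510400 / 14999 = 1300.78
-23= -23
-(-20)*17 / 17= 20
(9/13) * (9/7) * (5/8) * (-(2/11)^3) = -405/121121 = -0.00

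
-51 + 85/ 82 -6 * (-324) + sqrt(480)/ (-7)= 155311/ 82 -4 * sqrt(30)/ 7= 1890.91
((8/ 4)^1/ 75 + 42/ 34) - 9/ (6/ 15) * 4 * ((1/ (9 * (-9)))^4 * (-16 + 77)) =1.26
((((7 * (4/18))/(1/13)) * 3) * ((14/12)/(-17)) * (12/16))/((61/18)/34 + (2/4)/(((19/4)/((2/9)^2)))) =-326781/10975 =-29.78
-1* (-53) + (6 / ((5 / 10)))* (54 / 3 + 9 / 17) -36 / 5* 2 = 22181 / 85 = 260.95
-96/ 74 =-48/ 37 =-1.30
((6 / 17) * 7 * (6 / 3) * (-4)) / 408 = -14 / 289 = -0.05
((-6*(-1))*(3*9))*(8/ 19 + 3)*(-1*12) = -6650.53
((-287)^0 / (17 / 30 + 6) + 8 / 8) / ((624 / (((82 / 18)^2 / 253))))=381587 / 2519163504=0.00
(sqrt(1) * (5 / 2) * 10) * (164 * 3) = 12300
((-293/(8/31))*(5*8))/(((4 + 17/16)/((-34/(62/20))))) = 7969600/81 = 98390.12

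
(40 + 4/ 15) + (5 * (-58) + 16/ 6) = -3706/ 15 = -247.07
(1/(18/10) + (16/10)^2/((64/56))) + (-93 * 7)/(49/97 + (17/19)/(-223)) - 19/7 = -13592610743/10464300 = -1298.95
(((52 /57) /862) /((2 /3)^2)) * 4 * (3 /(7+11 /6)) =1404 /434017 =0.00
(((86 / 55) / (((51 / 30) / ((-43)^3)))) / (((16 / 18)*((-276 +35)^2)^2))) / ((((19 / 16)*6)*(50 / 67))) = -1374358002 / 299642482480825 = -0.00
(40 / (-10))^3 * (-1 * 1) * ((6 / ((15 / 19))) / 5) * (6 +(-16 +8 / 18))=-209152 / 225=-929.56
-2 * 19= -38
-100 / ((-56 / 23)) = 575 / 14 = 41.07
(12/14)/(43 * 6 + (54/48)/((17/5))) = 272/81977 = 0.00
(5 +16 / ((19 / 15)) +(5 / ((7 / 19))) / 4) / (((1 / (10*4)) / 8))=894800 / 133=6727.82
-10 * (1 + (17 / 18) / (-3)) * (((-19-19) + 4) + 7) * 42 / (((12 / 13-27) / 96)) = -3232320 / 113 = -28604.60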